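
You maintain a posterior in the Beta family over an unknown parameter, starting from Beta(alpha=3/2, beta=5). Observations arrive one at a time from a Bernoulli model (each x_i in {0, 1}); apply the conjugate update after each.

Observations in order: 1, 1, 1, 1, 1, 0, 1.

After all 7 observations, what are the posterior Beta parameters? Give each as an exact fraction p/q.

obs 1: x=1 → posterior Beta(5/2, 5)
obs 2: x=1 → posterior Beta(7/2, 5)
obs 3: x=1 → posterior Beta(9/2, 5)
obs 4: x=1 → posterior Beta(11/2, 5)
obs 5: x=1 → posterior Beta(13/2, 5)
obs 6: x=0 → posterior Beta(13/2, 6)
obs 7: x=1 → posterior Beta(15/2, 6)

alpha=15/2, beta=6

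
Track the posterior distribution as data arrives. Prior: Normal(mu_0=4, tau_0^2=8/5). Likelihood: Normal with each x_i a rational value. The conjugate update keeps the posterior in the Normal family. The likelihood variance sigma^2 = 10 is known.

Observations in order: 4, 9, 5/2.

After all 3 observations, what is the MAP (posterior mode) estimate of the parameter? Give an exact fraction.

obs 1: x=4 → posterior Normal(4, 40/29)
obs 2: x=9 → posterior Normal(152/33, 40/33)
obs 3: x=5/2 → posterior Normal(162/37, 40/37)

162/37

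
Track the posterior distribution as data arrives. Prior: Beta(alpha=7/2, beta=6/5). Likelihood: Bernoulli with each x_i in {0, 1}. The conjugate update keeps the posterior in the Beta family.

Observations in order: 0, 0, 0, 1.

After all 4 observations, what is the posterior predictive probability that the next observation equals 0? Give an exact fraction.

14/29

obs 1: x=0 → posterior Beta(7/2, 11/5)
obs 2: x=0 → posterior Beta(7/2, 16/5)
obs 3: x=0 → posterior Beta(7/2, 21/5)
obs 4: x=1 → posterior Beta(9/2, 21/5)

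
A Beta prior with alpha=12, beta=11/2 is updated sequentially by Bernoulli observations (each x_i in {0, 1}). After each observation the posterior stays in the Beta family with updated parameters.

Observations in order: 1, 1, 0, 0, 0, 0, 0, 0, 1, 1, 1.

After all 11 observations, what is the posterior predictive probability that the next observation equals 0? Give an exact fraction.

obs 1: x=1 → posterior Beta(13, 11/2)
obs 2: x=1 → posterior Beta(14, 11/2)
obs 3: x=0 → posterior Beta(14, 13/2)
obs 4: x=0 → posterior Beta(14, 15/2)
obs 5: x=0 → posterior Beta(14, 17/2)
obs 6: x=0 → posterior Beta(14, 19/2)
obs 7: x=0 → posterior Beta(14, 21/2)
obs 8: x=0 → posterior Beta(14, 23/2)
obs 9: x=1 → posterior Beta(15, 23/2)
obs 10: x=1 → posterior Beta(16, 23/2)
obs 11: x=1 → posterior Beta(17, 23/2)

23/57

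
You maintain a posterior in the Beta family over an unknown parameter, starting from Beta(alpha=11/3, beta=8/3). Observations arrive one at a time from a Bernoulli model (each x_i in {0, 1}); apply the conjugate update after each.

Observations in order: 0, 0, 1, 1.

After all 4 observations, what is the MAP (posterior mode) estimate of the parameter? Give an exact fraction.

14/25

obs 1: x=0 → posterior Beta(11/3, 11/3)
obs 2: x=0 → posterior Beta(11/3, 14/3)
obs 3: x=1 → posterior Beta(14/3, 14/3)
obs 4: x=1 → posterior Beta(17/3, 14/3)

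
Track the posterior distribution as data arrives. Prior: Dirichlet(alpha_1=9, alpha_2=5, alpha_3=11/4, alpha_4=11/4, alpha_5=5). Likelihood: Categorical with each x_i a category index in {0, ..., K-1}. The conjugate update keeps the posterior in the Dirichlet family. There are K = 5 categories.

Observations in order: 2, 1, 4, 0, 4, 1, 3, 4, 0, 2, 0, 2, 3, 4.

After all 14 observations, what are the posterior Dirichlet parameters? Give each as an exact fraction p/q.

alpha_1=12, alpha_2=7, alpha_3=23/4, alpha_4=19/4, alpha_5=9

obs 1: x=2 → posterior Dirichlet(9, 5, 15/4, 11/4, 5)
obs 2: x=1 → posterior Dirichlet(9, 6, 15/4, 11/4, 5)
obs 3: x=4 → posterior Dirichlet(9, 6, 15/4, 11/4, 6)
obs 4: x=0 → posterior Dirichlet(10, 6, 15/4, 11/4, 6)
obs 5: x=4 → posterior Dirichlet(10, 6, 15/4, 11/4, 7)
obs 6: x=1 → posterior Dirichlet(10, 7, 15/4, 11/4, 7)
obs 7: x=3 → posterior Dirichlet(10, 7, 15/4, 15/4, 7)
obs 8: x=4 → posterior Dirichlet(10, 7, 15/4, 15/4, 8)
obs 9: x=0 → posterior Dirichlet(11, 7, 15/4, 15/4, 8)
obs 10: x=2 → posterior Dirichlet(11, 7, 19/4, 15/4, 8)
obs 11: x=0 → posterior Dirichlet(12, 7, 19/4, 15/4, 8)
obs 12: x=2 → posterior Dirichlet(12, 7, 23/4, 15/4, 8)
obs 13: x=3 → posterior Dirichlet(12, 7, 23/4, 19/4, 8)
obs 14: x=4 → posterior Dirichlet(12, 7, 23/4, 19/4, 9)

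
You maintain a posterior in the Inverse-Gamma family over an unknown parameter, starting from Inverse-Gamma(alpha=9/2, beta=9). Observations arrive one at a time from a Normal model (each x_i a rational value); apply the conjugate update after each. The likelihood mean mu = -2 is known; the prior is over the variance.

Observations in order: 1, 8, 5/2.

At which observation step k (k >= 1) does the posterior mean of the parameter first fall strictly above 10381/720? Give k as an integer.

k = 3

obs 1: x=1 → posterior Inverse-Gamma(5, 27/2)
obs 2: x=8 → posterior Inverse-Gamma(11/2, 127/2)
obs 3: x=5/2 → posterior Inverse-Gamma(6, 589/8)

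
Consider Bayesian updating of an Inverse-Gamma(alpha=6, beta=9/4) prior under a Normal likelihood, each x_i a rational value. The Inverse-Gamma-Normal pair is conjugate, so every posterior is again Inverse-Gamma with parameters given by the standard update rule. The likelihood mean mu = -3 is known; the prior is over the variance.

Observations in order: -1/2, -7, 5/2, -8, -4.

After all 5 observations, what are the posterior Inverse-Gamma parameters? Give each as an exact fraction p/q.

alpha=17/2, beta=83/2

obs 1: x=-1/2 → posterior Inverse-Gamma(13/2, 43/8)
obs 2: x=-7 → posterior Inverse-Gamma(7, 107/8)
obs 3: x=5/2 → posterior Inverse-Gamma(15/2, 57/2)
obs 4: x=-8 → posterior Inverse-Gamma(8, 41)
obs 5: x=-4 → posterior Inverse-Gamma(17/2, 83/2)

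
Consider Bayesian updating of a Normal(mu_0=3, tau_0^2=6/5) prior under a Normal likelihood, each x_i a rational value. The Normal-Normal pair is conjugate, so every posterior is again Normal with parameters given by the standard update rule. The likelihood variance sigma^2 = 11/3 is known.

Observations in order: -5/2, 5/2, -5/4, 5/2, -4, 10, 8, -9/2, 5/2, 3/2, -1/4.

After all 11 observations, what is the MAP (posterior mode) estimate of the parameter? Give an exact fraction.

426/253

obs 1: x=-5/2 → posterior Normal(120/73, 66/73)
obs 2: x=5/2 → posterior Normal(165/91, 66/91)
obs 3: x=-5/4 → posterior Normal(285/218, 66/109)
obs 4: x=5/2 → posterior Normal(375/254, 66/127)
obs 5: x=-4 → posterior Normal(231/290, 66/145)
obs 6: x=10 → posterior Normal(591/326, 66/163)
obs 7: x=8 → posterior Normal(879/362, 66/181)
obs 8: x=-9/2 → posterior Normal(717/398, 66/199)
obs 9: x=5/2 → posterior Normal(807/434, 66/217)
obs 10: x=3/2 → posterior Normal(861/470, 66/235)
obs 11: x=-1/4 → posterior Normal(426/253, 6/23)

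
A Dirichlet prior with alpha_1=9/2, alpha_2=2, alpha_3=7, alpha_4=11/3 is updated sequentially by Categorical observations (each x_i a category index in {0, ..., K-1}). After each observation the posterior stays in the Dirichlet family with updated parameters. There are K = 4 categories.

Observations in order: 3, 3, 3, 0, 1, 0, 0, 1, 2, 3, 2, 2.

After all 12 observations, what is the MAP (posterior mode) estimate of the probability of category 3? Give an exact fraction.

40/151

obs 1: x=3 → posterior Dirichlet(9/2, 2, 7, 14/3)
obs 2: x=3 → posterior Dirichlet(9/2, 2, 7, 17/3)
obs 3: x=3 → posterior Dirichlet(9/2, 2, 7, 20/3)
obs 4: x=0 → posterior Dirichlet(11/2, 2, 7, 20/3)
obs 5: x=1 → posterior Dirichlet(11/2, 3, 7, 20/3)
obs 6: x=0 → posterior Dirichlet(13/2, 3, 7, 20/3)
obs 7: x=0 → posterior Dirichlet(15/2, 3, 7, 20/3)
obs 8: x=1 → posterior Dirichlet(15/2, 4, 7, 20/3)
obs 9: x=2 → posterior Dirichlet(15/2, 4, 8, 20/3)
obs 10: x=3 → posterior Dirichlet(15/2, 4, 8, 23/3)
obs 11: x=2 → posterior Dirichlet(15/2, 4, 9, 23/3)
obs 12: x=2 → posterior Dirichlet(15/2, 4, 10, 23/3)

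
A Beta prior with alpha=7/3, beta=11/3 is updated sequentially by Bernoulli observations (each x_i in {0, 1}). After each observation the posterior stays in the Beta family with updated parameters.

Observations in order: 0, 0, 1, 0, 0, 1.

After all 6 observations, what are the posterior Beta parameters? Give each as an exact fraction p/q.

obs 1: x=0 → posterior Beta(7/3, 14/3)
obs 2: x=0 → posterior Beta(7/3, 17/3)
obs 3: x=1 → posterior Beta(10/3, 17/3)
obs 4: x=0 → posterior Beta(10/3, 20/3)
obs 5: x=0 → posterior Beta(10/3, 23/3)
obs 6: x=1 → posterior Beta(13/3, 23/3)

alpha=13/3, beta=23/3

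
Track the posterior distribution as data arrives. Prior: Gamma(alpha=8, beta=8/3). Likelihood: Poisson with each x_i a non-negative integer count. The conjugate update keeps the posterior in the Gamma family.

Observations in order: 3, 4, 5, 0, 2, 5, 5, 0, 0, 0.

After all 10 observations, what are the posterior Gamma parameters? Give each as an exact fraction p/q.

obs 1: x=3 → posterior Gamma(11, 11/3)
obs 2: x=4 → posterior Gamma(15, 14/3)
obs 3: x=5 → posterior Gamma(20, 17/3)
obs 4: x=0 → posterior Gamma(20, 20/3)
obs 5: x=2 → posterior Gamma(22, 23/3)
obs 6: x=5 → posterior Gamma(27, 26/3)
obs 7: x=5 → posterior Gamma(32, 29/3)
obs 8: x=0 → posterior Gamma(32, 32/3)
obs 9: x=0 → posterior Gamma(32, 35/3)
obs 10: x=0 → posterior Gamma(32, 38/3)

alpha=32, beta=38/3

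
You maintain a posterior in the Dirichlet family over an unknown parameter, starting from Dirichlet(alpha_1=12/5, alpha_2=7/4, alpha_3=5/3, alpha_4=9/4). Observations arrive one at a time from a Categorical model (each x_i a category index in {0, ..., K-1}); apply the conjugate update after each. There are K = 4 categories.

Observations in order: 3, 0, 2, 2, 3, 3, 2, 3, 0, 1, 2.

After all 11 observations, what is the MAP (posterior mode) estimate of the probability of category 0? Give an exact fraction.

obs 1: x=3 → posterior Dirichlet(12/5, 7/4, 5/3, 13/4)
obs 2: x=0 → posterior Dirichlet(17/5, 7/4, 5/3, 13/4)
obs 3: x=2 → posterior Dirichlet(17/5, 7/4, 8/3, 13/4)
obs 4: x=2 → posterior Dirichlet(17/5, 7/4, 11/3, 13/4)
obs 5: x=3 → posterior Dirichlet(17/5, 7/4, 11/3, 17/4)
obs 6: x=3 → posterior Dirichlet(17/5, 7/4, 11/3, 21/4)
obs 7: x=2 → posterior Dirichlet(17/5, 7/4, 14/3, 21/4)
obs 8: x=3 → posterior Dirichlet(17/5, 7/4, 14/3, 25/4)
obs 9: x=0 → posterior Dirichlet(22/5, 7/4, 14/3, 25/4)
obs 10: x=1 → posterior Dirichlet(22/5, 11/4, 14/3, 25/4)
obs 11: x=2 → posterior Dirichlet(22/5, 11/4, 17/3, 25/4)

51/226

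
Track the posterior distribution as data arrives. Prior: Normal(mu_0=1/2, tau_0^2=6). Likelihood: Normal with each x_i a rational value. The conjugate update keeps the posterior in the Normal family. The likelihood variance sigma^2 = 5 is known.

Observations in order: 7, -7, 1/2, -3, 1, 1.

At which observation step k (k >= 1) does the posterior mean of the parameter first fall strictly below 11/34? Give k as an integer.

k = 2

obs 1: x=7 → posterior Normal(89/22, 30/11)
obs 2: x=-7 → posterior Normal(5/34, 30/17)
obs 3: x=1/2 → posterior Normal(11/46, 30/23)
obs 4: x=-3 → posterior Normal(-25/58, 30/29)
obs 5: x=1 → posterior Normal(-13/70, 6/7)
obs 6: x=1 → posterior Normal(-1/82, 30/41)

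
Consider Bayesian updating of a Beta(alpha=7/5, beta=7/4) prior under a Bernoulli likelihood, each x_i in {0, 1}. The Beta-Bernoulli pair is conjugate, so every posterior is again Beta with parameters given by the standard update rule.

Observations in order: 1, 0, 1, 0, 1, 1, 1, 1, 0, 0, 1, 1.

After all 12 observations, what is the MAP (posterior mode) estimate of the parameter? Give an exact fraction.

obs 1: x=1 → posterior Beta(12/5, 7/4)
obs 2: x=0 → posterior Beta(12/5, 11/4)
obs 3: x=1 → posterior Beta(17/5, 11/4)
obs 4: x=0 → posterior Beta(17/5, 15/4)
obs 5: x=1 → posterior Beta(22/5, 15/4)
obs 6: x=1 → posterior Beta(27/5, 15/4)
obs 7: x=1 → posterior Beta(32/5, 15/4)
obs 8: x=1 → posterior Beta(37/5, 15/4)
obs 9: x=0 → posterior Beta(37/5, 19/4)
obs 10: x=0 → posterior Beta(37/5, 23/4)
obs 11: x=1 → posterior Beta(42/5, 23/4)
obs 12: x=1 → posterior Beta(47/5, 23/4)

168/263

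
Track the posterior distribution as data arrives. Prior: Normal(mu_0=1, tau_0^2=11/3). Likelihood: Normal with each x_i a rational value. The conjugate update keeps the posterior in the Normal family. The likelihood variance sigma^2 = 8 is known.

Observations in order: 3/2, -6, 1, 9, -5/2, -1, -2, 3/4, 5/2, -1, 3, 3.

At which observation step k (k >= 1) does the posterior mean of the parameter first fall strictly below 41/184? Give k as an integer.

k = 2

obs 1: x=3/2 → posterior Normal(81/70, 88/35)
obs 2: x=-6 → posterior Normal(-51/92, 44/23)
obs 3: x=1 → posterior Normal(-29/114, 88/57)
obs 4: x=9 → posterior Normal(169/136, 22/17)
obs 5: x=-5/2 → posterior Normal(57/79, 88/79)
obs 6: x=-1 → posterior Normal(23/45, 44/45)
obs 7: x=-2 → posterior Normal(24/101, 88/101)
obs 8: x=3/4 → posterior Normal(129/448, 11/14)
obs 9: x=5/2 → posterior Normal(239/492, 88/123)
obs 10: x=-1 → posterior Normal(195/536, 44/67)
obs 11: x=3 → posterior Normal(327/580, 88/145)
obs 12: x=3 → posterior Normal(153/208, 22/39)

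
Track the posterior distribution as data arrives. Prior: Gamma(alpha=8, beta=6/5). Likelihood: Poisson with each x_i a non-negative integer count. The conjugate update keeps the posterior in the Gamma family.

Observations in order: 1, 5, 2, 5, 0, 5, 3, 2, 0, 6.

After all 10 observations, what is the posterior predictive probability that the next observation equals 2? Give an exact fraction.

846939392220932229191555462263727627055265872977052327892101575475200/4244861897142842325845994363322721652637918676158764075736824400853941

obs 1: x=1 → posterior Gamma(9, 11/5)
obs 2: x=5 → posterior Gamma(14, 16/5)
obs 3: x=2 → posterior Gamma(16, 21/5)
obs 4: x=5 → posterior Gamma(21, 26/5)
obs 5: x=0 → posterior Gamma(21, 31/5)
obs 6: x=5 → posterior Gamma(26, 36/5)
obs 7: x=3 → posterior Gamma(29, 41/5)
obs 8: x=2 → posterior Gamma(31, 46/5)
obs 9: x=0 → posterior Gamma(31, 51/5)
obs 10: x=6 → posterior Gamma(37, 56/5)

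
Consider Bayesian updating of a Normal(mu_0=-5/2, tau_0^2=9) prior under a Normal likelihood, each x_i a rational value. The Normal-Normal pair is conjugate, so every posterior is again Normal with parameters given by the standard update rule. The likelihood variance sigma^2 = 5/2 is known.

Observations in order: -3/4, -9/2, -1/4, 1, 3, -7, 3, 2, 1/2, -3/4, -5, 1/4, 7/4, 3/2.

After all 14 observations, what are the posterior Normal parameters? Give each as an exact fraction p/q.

mu_0=-107/257, tau_0^2=45/257

obs 1: x=-3/4 → posterior Normal(-26/23, 45/23)
obs 2: x=-9/2 → posterior Normal(-107/41, 45/41)
obs 3: x=-1/4 → posterior Normal(-223/118, 45/59)
obs 4: x=1 → posterior Normal(-17/14, 45/77)
obs 5: x=3 → posterior Normal(-79/190, 9/19)
obs 6: x=-7 → posterior Normal(-331/226, 45/113)
obs 7: x=3 → posterior Normal(-223/262, 45/131)
obs 8: x=2 → posterior Normal(-151/298, 45/149)
obs 9: x=1/2 → posterior Normal(-133/334, 45/167)
obs 10: x=-3/4 → posterior Normal(-16/37, 9/37)
obs 11: x=-5 → posterior Normal(-170/203, 45/203)
obs 12: x=1/4 → posterior Normal(-331/442, 45/221)
obs 13: x=7/4 → posterior Normal(-134/239, 45/239)
obs 14: x=3/2 → posterior Normal(-107/257, 45/257)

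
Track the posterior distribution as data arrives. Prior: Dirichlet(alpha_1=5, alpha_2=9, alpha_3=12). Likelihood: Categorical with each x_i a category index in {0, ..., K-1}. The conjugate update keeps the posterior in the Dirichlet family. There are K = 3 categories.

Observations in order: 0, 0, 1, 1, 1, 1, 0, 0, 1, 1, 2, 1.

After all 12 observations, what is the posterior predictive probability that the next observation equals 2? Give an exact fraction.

obs 1: x=0 → posterior Dirichlet(6, 9, 12)
obs 2: x=0 → posterior Dirichlet(7, 9, 12)
obs 3: x=1 → posterior Dirichlet(7, 10, 12)
obs 4: x=1 → posterior Dirichlet(7, 11, 12)
obs 5: x=1 → posterior Dirichlet(7, 12, 12)
obs 6: x=1 → posterior Dirichlet(7, 13, 12)
obs 7: x=0 → posterior Dirichlet(8, 13, 12)
obs 8: x=0 → posterior Dirichlet(9, 13, 12)
obs 9: x=1 → posterior Dirichlet(9, 14, 12)
obs 10: x=1 → posterior Dirichlet(9, 15, 12)
obs 11: x=2 → posterior Dirichlet(9, 15, 13)
obs 12: x=1 → posterior Dirichlet(9, 16, 13)

13/38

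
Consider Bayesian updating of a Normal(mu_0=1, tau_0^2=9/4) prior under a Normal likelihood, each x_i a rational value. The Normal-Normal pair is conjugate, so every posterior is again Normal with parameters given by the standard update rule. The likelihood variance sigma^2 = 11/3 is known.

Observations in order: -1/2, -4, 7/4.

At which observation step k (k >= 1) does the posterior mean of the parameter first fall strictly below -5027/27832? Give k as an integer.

k = 2

obs 1: x=-1/2 → posterior Normal(61/142, 99/71)
obs 2: x=-4 → posterior Normal(-155/196, 99/98)
obs 3: x=7/4 → posterior Normal(-121/500, 99/125)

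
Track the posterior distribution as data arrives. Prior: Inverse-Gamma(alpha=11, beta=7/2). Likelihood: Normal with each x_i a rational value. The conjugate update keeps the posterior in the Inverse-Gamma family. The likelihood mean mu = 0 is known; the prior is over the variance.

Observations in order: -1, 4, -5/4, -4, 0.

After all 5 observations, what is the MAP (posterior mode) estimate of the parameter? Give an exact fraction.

665/464

obs 1: x=-1 → posterior Inverse-Gamma(23/2, 4)
obs 2: x=4 → posterior Inverse-Gamma(12, 12)
obs 3: x=-5/4 → posterior Inverse-Gamma(25/2, 409/32)
obs 4: x=-4 → posterior Inverse-Gamma(13, 665/32)
obs 5: x=0 → posterior Inverse-Gamma(27/2, 665/32)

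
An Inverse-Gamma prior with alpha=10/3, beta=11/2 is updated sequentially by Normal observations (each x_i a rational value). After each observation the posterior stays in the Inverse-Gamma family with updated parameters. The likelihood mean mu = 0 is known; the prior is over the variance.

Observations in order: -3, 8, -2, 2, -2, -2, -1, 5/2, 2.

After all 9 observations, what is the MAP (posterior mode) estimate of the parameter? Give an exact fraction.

obs 1: x=-3 → posterior Inverse-Gamma(23/6, 10)
obs 2: x=8 → posterior Inverse-Gamma(13/3, 42)
obs 3: x=-2 → posterior Inverse-Gamma(29/6, 44)
obs 4: x=2 → posterior Inverse-Gamma(16/3, 46)
obs 5: x=-2 → posterior Inverse-Gamma(35/6, 48)
obs 6: x=-2 → posterior Inverse-Gamma(19/3, 50)
obs 7: x=-1 → posterior Inverse-Gamma(41/6, 101/2)
obs 8: x=5/2 → posterior Inverse-Gamma(22/3, 429/8)
obs 9: x=2 → posterior Inverse-Gamma(47/6, 445/8)

1335/212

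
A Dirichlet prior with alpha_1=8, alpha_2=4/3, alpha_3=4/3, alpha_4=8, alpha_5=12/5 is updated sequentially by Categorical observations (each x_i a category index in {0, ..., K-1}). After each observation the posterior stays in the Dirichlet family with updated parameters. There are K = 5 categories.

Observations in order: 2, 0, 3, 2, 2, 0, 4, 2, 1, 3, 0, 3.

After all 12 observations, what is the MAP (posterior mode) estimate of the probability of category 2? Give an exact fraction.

65/421

obs 1: x=2 → posterior Dirichlet(8, 4/3, 7/3, 8, 12/5)
obs 2: x=0 → posterior Dirichlet(9, 4/3, 7/3, 8, 12/5)
obs 3: x=3 → posterior Dirichlet(9, 4/3, 7/3, 9, 12/5)
obs 4: x=2 → posterior Dirichlet(9, 4/3, 10/3, 9, 12/5)
obs 5: x=2 → posterior Dirichlet(9, 4/3, 13/3, 9, 12/5)
obs 6: x=0 → posterior Dirichlet(10, 4/3, 13/3, 9, 12/5)
obs 7: x=4 → posterior Dirichlet(10, 4/3, 13/3, 9, 17/5)
obs 8: x=2 → posterior Dirichlet(10, 4/3, 16/3, 9, 17/5)
obs 9: x=1 → posterior Dirichlet(10, 7/3, 16/3, 9, 17/5)
obs 10: x=3 → posterior Dirichlet(10, 7/3, 16/3, 10, 17/5)
obs 11: x=0 → posterior Dirichlet(11, 7/3, 16/3, 10, 17/5)
obs 12: x=3 → posterior Dirichlet(11, 7/3, 16/3, 11, 17/5)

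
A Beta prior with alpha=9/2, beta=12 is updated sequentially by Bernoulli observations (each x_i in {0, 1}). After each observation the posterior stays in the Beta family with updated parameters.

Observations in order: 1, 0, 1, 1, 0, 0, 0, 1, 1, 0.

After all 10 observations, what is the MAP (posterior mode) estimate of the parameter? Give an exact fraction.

obs 1: x=1 → posterior Beta(11/2, 12)
obs 2: x=0 → posterior Beta(11/2, 13)
obs 3: x=1 → posterior Beta(13/2, 13)
obs 4: x=1 → posterior Beta(15/2, 13)
obs 5: x=0 → posterior Beta(15/2, 14)
obs 6: x=0 → posterior Beta(15/2, 15)
obs 7: x=0 → posterior Beta(15/2, 16)
obs 8: x=1 → posterior Beta(17/2, 16)
obs 9: x=1 → posterior Beta(19/2, 16)
obs 10: x=0 → posterior Beta(19/2, 17)

17/49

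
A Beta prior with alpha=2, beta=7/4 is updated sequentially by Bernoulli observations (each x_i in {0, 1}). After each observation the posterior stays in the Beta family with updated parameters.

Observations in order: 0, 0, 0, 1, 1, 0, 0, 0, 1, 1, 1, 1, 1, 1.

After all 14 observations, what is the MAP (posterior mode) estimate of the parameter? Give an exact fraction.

obs 1: x=0 → posterior Beta(2, 11/4)
obs 2: x=0 → posterior Beta(2, 15/4)
obs 3: x=0 → posterior Beta(2, 19/4)
obs 4: x=1 → posterior Beta(3, 19/4)
obs 5: x=1 → posterior Beta(4, 19/4)
obs 6: x=0 → posterior Beta(4, 23/4)
obs 7: x=0 → posterior Beta(4, 27/4)
obs 8: x=0 → posterior Beta(4, 31/4)
obs 9: x=1 → posterior Beta(5, 31/4)
obs 10: x=1 → posterior Beta(6, 31/4)
obs 11: x=1 → posterior Beta(7, 31/4)
obs 12: x=1 → posterior Beta(8, 31/4)
obs 13: x=1 → posterior Beta(9, 31/4)
obs 14: x=1 → posterior Beta(10, 31/4)

4/7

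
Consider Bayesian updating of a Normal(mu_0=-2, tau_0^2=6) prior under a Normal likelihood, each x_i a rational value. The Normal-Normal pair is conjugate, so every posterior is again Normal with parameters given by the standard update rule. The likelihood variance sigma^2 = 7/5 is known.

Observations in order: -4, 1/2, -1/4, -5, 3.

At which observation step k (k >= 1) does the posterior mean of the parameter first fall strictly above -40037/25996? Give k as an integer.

k = 3

obs 1: x=-4 → posterior Normal(-134/37, 42/37)
obs 2: x=1/2 → posterior Normal(-119/67, 42/67)
obs 3: x=-1/4 → posterior Normal(-253/194, 42/97)
obs 4: x=-5 → posterior Normal(-553/254, 42/127)
obs 5: x=3 → posterior Normal(-373/314, 42/157)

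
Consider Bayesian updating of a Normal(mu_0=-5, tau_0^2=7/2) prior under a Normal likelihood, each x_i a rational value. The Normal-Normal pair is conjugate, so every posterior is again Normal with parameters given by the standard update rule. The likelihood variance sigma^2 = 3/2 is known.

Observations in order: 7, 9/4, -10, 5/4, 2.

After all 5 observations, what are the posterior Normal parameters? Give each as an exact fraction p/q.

obs 1: x=7 → posterior Normal(17/5, 21/20)
obs 2: x=9/4 → posterior Normal(199/68, 21/34)
obs 3: x=-10 → posterior Normal(-27/32, 7/16)
obs 4: x=5/4 → posterior Normal(-23/62, 21/62)
obs 5: x=2 → posterior Normal(5/76, 21/76)

mu_0=5/76, tau_0^2=21/76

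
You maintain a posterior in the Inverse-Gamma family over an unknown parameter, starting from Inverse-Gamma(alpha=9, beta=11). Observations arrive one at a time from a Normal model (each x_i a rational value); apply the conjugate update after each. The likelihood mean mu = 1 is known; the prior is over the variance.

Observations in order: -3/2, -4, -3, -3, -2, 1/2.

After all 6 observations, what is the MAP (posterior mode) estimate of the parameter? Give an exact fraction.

189/52

obs 1: x=-3/2 → posterior Inverse-Gamma(19/2, 113/8)
obs 2: x=-4 → posterior Inverse-Gamma(10, 213/8)
obs 3: x=-3 → posterior Inverse-Gamma(21/2, 277/8)
obs 4: x=-3 → posterior Inverse-Gamma(11, 341/8)
obs 5: x=-2 → posterior Inverse-Gamma(23/2, 377/8)
obs 6: x=1/2 → posterior Inverse-Gamma(12, 189/4)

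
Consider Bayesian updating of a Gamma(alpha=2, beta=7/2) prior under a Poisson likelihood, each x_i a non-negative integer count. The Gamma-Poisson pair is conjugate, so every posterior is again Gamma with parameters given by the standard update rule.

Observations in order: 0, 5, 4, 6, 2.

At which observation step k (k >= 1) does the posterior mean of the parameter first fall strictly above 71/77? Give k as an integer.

obs 1: x=0 → posterior Gamma(2, 9/2)
obs 2: x=5 → posterior Gamma(7, 11/2)
obs 3: x=4 → posterior Gamma(11, 13/2)
obs 4: x=6 → posterior Gamma(17, 15/2)
obs 5: x=2 → posterior Gamma(19, 17/2)

k = 2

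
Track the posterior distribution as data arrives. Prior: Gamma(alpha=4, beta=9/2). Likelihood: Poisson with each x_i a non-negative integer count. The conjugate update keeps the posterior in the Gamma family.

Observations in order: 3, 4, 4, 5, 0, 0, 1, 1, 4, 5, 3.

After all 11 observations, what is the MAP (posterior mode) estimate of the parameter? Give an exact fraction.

66/31

obs 1: x=3 → posterior Gamma(7, 11/2)
obs 2: x=4 → posterior Gamma(11, 13/2)
obs 3: x=4 → posterior Gamma(15, 15/2)
obs 4: x=5 → posterior Gamma(20, 17/2)
obs 5: x=0 → posterior Gamma(20, 19/2)
obs 6: x=0 → posterior Gamma(20, 21/2)
obs 7: x=1 → posterior Gamma(21, 23/2)
obs 8: x=1 → posterior Gamma(22, 25/2)
obs 9: x=4 → posterior Gamma(26, 27/2)
obs 10: x=5 → posterior Gamma(31, 29/2)
obs 11: x=3 → posterior Gamma(34, 31/2)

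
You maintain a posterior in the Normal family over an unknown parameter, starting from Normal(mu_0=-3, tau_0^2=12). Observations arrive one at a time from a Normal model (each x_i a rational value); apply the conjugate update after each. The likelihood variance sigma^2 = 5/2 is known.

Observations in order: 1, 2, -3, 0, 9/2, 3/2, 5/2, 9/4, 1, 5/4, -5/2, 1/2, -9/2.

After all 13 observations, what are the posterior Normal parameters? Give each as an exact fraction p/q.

mu_0=141/317, tau_0^2=60/317

obs 1: x=1 → posterior Normal(9/29, 60/29)
obs 2: x=2 → posterior Normal(57/53, 60/53)
obs 3: x=-3 → posterior Normal(-15/77, 60/77)
obs 4: x=0 → posterior Normal(-15/101, 60/101)
obs 5: x=9/2 → posterior Normal(93/125, 12/25)
obs 6: x=3/2 → posterior Normal(129/149, 60/149)
obs 7: x=5/2 → posterior Normal(189/173, 60/173)
obs 8: x=9/4 → posterior Normal(243/197, 60/197)
obs 9: x=1 → posterior Normal(267/221, 60/221)
obs 10: x=5/4 → posterior Normal(297/245, 12/49)
obs 11: x=-5/2 → posterior Normal(237/269, 60/269)
obs 12: x=1/2 → posterior Normal(249/293, 60/293)
obs 13: x=-9/2 → posterior Normal(141/317, 60/317)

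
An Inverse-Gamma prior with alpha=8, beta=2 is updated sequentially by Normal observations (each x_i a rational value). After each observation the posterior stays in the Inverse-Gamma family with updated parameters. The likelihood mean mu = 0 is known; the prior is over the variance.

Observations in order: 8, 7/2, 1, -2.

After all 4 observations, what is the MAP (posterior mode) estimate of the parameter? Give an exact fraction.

31/8

obs 1: x=8 → posterior Inverse-Gamma(17/2, 34)
obs 2: x=7/2 → posterior Inverse-Gamma(9, 321/8)
obs 3: x=1 → posterior Inverse-Gamma(19/2, 325/8)
obs 4: x=-2 → posterior Inverse-Gamma(10, 341/8)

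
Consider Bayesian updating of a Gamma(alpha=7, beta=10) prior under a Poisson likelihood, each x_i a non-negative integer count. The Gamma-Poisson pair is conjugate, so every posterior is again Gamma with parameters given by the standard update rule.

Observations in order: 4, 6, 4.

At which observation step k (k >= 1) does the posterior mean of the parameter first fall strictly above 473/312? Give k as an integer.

obs 1: x=4 → posterior Gamma(11, 11)
obs 2: x=6 → posterior Gamma(17, 12)
obs 3: x=4 → posterior Gamma(21, 13)

k = 3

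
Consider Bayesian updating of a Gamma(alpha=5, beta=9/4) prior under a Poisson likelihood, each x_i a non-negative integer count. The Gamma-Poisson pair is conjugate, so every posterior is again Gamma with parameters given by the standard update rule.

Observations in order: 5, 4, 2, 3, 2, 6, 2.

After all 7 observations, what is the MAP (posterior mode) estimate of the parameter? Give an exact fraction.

112/37

obs 1: x=5 → posterior Gamma(10, 13/4)
obs 2: x=4 → posterior Gamma(14, 17/4)
obs 3: x=2 → posterior Gamma(16, 21/4)
obs 4: x=3 → posterior Gamma(19, 25/4)
obs 5: x=2 → posterior Gamma(21, 29/4)
obs 6: x=6 → posterior Gamma(27, 33/4)
obs 7: x=2 → posterior Gamma(29, 37/4)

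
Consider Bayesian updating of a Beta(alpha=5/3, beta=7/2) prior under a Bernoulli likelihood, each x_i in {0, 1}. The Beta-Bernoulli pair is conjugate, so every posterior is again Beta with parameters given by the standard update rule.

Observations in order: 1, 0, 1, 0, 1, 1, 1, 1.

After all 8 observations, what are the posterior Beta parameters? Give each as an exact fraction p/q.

alpha=23/3, beta=11/2

obs 1: x=1 → posterior Beta(8/3, 7/2)
obs 2: x=0 → posterior Beta(8/3, 9/2)
obs 3: x=1 → posterior Beta(11/3, 9/2)
obs 4: x=0 → posterior Beta(11/3, 11/2)
obs 5: x=1 → posterior Beta(14/3, 11/2)
obs 6: x=1 → posterior Beta(17/3, 11/2)
obs 7: x=1 → posterior Beta(20/3, 11/2)
obs 8: x=1 → posterior Beta(23/3, 11/2)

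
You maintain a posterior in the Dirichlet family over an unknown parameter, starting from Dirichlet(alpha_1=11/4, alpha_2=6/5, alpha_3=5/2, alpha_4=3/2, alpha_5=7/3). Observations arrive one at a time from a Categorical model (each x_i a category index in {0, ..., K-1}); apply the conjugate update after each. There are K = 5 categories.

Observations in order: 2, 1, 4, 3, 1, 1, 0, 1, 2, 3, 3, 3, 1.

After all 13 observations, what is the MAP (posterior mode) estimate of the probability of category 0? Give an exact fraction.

obs 1: x=2 → posterior Dirichlet(11/4, 6/5, 7/2, 3/2, 7/3)
obs 2: x=1 → posterior Dirichlet(11/4, 11/5, 7/2, 3/2, 7/3)
obs 3: x=4 → posterior Dirichlet(11/4, 11/5, 7/2, 3/2, 10/3)
obs 4: x=3 → posterior Dirichlet(11/4, 11/5, 7/2, 5/2, 10/3)
obs 5: x=1 → posterior Dirichlet(11/4, 16/5, 7/2, 5/2, 10/3)
obs 6: x=1 → posterior Dirichlet(11/4, 21/5, 7/2, 5/2, 10/3)
obs 7: x=0 → posterior Dirichlet(15/4, 21/5, 7/2, 5/2, 10/3)
obs 8: x=1 → posterior Dirichlet(15/4, 26/5, 7/2, 5/2, 10/3)
obs 9: x=2 → posterior Dirichlet(15/4, 26/5, 9/2, 5/2, 10/3)
obs 10: x=3 → posterior Dirichlet(15/4, 26/5, 9/2, 7/2, 10/3)
obs 11: x=3 → posterior Dirichlet(15/4, 26/5, 9/2, 9/2, 10/3)
obs 12: x=3 → posterior Dirichlet(15/4, 26/5, 9/2, 11/2, 10/3)
obs 13: x=1 → posterior Dirichlet(15/4, 31/5, 9/2, 11/2, 10/3)

165/1097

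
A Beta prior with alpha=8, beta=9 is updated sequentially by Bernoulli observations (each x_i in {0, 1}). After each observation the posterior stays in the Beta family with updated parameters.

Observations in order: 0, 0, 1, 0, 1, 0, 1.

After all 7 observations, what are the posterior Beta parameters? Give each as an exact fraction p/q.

obs 1: x=0 → posterior Beta(8, 10)
obs 2: x=0 → posterior Beta(8, 11)
obs 3: x=1 → posterior Beta(9, 11)
obs 4: x=0 → posterior Beta(9, 12)
obs 5: x=1 → posterior Beta(10, 12)
obs 6: x=0 → posterior Beta(10, 13)
obs 7: x=1 → posterior Beta(11, 13)

alpha=11, beta=13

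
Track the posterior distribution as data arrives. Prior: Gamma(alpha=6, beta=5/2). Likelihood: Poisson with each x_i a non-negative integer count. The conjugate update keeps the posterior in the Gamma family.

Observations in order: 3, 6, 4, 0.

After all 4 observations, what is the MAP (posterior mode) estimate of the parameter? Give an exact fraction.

obs 1: x=3 → posterior Gamma(9, 7/2)
obs 2: x=6 → posterior Gamma(15, 9/2)
obs 3: x=4 → posterior Gamma(19, 11/2)
obs 4: x=0 → posterior Gamma(19, 13/2)

36/13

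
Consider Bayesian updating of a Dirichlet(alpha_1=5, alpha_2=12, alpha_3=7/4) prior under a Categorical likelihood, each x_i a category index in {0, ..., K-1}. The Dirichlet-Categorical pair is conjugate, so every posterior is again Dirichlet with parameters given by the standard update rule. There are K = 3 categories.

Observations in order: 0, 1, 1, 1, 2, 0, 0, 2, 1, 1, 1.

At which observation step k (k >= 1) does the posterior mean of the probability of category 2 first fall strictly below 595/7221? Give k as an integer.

k = 3

obs 1: x=0 → posterior Dirichlet(6, 12, 7/4)
obs 2: x=1 → posterior Dirichlet(6, 13, 7/4)
obs 3: x=1 → posterior Dirichlet(6, 14, 7/4)
obs 4: x=1 → posterior Dirichlet(6, 15, 7/4)
obs 5: x=2 → posterior Dirichlet(6, 15, 11/4)
obs 6: x=0 → posterior Dirichlet(7, 15, 11/4)
obs 7: x=0 → posterior Dirichlet(8, 15, 11/4)
obs 8: x=2 → posterior Dirichlet(8, 15, 15/4)
obs 9: x=1 → posterior Dirichlet(8, 16, 15/4)
obs 10: x=1 → posterior Dirichlet(8, 17, 15/4)
obs 11: x=1 → posterior Dirichlet(8, 18, 15/4)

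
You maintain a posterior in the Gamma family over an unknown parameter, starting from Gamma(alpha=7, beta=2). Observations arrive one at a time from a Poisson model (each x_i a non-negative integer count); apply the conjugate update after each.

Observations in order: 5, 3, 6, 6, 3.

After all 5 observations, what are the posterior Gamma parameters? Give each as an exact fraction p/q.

alpha=30, beta=7

obs 1: x=5 → posterior Gamma(12, 3)
obs 2: x=3 → posterior Gamma(15, 4)
obs 3: x=6 → posterior Gamma(21, 5)
obs 4: x=6 → posterior Gamma(27, 6)
obs 5: x=3 → posterior Gamma(30, 7)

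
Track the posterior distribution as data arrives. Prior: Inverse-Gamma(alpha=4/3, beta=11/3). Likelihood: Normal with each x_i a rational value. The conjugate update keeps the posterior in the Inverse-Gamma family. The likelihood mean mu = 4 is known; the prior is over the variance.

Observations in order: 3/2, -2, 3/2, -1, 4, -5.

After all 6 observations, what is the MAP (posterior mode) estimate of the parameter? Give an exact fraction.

obs 1: x=3/2 → posterior Inverse-Gamma(11/6, 163/24)
obs 2: x=-2 → posterior Inverse-Gamma(7/3, 595/24)
obs 3: x=3/2 → posterior Inverse-Gamma(17/6, 335/12)
obs 4: x=-1 → posterior Inverse-Gamma(10/3, 485/12)
obs 5: x=4 → posterior Inverse-Gamma(23/6, 485/12)
obs 6: x=-5 → posterior Inverse-Gamma(13/3, 971/12)

971/64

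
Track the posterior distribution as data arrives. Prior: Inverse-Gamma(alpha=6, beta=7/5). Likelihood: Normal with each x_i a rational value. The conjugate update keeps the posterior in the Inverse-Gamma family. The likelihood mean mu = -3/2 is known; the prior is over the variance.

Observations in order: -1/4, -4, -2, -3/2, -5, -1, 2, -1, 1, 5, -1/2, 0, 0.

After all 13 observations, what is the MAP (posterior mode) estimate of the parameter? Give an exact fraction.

obs 1: x=-1/4 → posterior Inverse-Gamma(13/2, 349/160)
obs 2: x=-4 → posterior Inverse-Gamma(7, 849/160)
obs 3: x=-2 → posterior Inverse-Gamma(15/2, 869/160)
obs 4: x=-3/2 → posterior Inverse-Gamma(8, 869/160)
obs 5: x=-5 → posterior Inverse-Gamma(17/2, 1849/160)
obs 6: x=-1 → posterior Inverse-Gamma(9, 1869/160)
obs 7: x=2 → posterior Inverse-Gamma(19/2, 2849/160)
obs 8: x=-1 → posterior Inverse-Gamma(10, 2869/160)
obs 9: x=1 → posterior Inverse-Gamma(21/2, 3369/160)
obs 10: x=5 → posterior Inverse-Gamma(11, 6749/160)
obs 11: x=-1/2 → posterior Inverse-Gamma(23/2, 6829/160)
obs 12: x=0 → posterior Inverse-Gamma(12, 7009/160)
obs 13: x=0 → posterior Inverse-Gamma(25/2, 7189/160)

7189/2160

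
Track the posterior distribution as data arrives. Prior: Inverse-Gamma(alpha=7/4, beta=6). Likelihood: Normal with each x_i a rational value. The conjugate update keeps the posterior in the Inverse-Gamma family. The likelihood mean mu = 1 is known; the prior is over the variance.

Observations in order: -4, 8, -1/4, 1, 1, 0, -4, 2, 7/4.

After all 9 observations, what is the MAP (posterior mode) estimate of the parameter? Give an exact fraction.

921/116

obs 1: x=-4 → posterior Inverse-Gamma(9/4, 37/2)
obs 2: x=8 → posterior Inverse-Gamma(11/4, 43)
obs 3: x=-1/4 → posterior Inverse-Gamma(13/4, 1401/32)
obs 4: x=1 → posterior Inverse-Gamma(15/4, 1401/32)
obs 5: x=1 → posterior Inverse-Gamma(17/4, 1401/32)
obs 6: x=0 → posterior Inverse-Gamma(19/4, 1417/32)
obs 7: x=-4 → posterior Inverse-Gamma(21/4, 1817/32)
obs 8: x=2 → posterior Inverse-Gamma(23/4, 1833/32)
obs 9: x=7/4 → posterior Inverse-Gamma(25/4, 921/16)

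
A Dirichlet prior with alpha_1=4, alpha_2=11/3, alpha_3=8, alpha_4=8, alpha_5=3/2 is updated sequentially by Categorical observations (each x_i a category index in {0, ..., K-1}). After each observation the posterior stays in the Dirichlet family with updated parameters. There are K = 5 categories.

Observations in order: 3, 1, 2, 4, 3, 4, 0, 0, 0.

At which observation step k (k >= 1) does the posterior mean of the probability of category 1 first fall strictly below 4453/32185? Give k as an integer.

obs 1: x=3 → posterior Dirichlet(4, 11/3, 8, 9, 3/2)
obs 2: x=1 → posterior Dirichlet(4, 14/3, 8, 9, 3/2)
obs 3: x=2 → posterior Dirichlet(4, 14/3, 9, 9, 3/2)
obs 4: x=4 → posterior Dirichlet(4, 14/3, 9, 9, 5/2)
obs 5: x=3 → posterior Dirichlet(4, 14/3, 9, 10, 5/2)
obs 6: x=4 → posterior Dirichlet(4, 14/3, 9, 10, 7/2)
obs 7: x=0 → posterior Dirichlet(5, 14/3, 9, 10, 7/2)
obs 8: x=0 → posterior Dirichlet(6, 14/3, 9, 10, 7/2)
obs 9: x=0 → posterior Dirichlet(7, 14/3, 9, 10, 7/2)

k = 9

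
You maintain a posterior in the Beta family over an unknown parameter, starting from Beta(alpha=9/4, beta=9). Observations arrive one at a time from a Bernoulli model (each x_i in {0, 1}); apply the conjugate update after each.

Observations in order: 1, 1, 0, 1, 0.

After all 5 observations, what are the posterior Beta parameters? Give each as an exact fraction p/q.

obs 1: x=1 → posterior Beta(13/4, 9)
obs 2: x=1 → posterior Beta(17/4, 9)
obs 3: x=0 → posterior Beta(17/4, 10)
obs 4: x=1 → posterior Beta(21/4, 10)
obs 5: x=0 → posterior Beta(21/4, 11)

alpha=21/4, beta=11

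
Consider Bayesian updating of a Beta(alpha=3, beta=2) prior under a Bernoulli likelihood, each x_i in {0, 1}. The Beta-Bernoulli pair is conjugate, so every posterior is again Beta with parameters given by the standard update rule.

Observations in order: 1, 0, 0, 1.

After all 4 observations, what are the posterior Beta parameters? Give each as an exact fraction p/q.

obs 1: x=1 → posterior Beta(4, 2)
obs 2: x=0 → posterior Beta(4, 3)
obs 3: x=0 → posterior Beta(4, 4)
obs 4: x=1 → posterior Beta(5, 4)

alpha=5, beta=4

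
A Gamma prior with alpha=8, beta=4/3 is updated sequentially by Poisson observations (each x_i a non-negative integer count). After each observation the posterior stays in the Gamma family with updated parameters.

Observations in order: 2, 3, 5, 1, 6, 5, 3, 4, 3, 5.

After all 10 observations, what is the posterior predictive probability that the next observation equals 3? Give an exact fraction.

obs 1: x=2 → posterior Gamma(10, 7/3)
obs 2: x=3 → posterior Gamma(13, 10/3)
obs 3: x=5 → posterior Gamma(18, 13/3)
obs 4: x=1 → posterior Gamma(19, 16/3)
obs 5: x=6 → posterior Gamma(25, 19/3)
obs 6: x=5 → posterior Gamma(30, 22/3)
obs 7: x=3 → posterior Gamma(33, 25/3)
obs 8: x=4 → posterior Gamma(37, 28/3)
obs 9: x=3 → posterior Gamma(40, 31/3)
obs 10: x=5 → posterior Gamma(45, 34/3)

361270070695405629228679452857167445192092476400623219293982535683743416320/1877944508893233281587362192715149196869044938545410448866468981413670579521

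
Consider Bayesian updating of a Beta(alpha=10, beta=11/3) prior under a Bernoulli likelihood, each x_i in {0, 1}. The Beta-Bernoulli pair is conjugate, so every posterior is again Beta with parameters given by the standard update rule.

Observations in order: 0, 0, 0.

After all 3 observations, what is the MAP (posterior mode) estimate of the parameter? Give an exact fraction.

27/44

obs 1: x=0 → posterior Beta(10, 14/3)
obs 2: x=0 → posterior Beta(10, 17/3)
obs 3: x=0 → posterior Beta(10, 20/3)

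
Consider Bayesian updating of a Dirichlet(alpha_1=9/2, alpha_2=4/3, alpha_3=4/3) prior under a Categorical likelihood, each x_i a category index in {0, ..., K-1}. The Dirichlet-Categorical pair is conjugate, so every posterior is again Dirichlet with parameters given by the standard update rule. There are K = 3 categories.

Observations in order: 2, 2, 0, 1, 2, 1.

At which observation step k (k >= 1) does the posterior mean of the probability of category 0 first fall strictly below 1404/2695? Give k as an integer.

obs 1: x=2 → posterior Dirichlet(9/2, 4/3, 7/3)
obs 2: x=2 → posterior Dirichlet(9/2, 4/3, 10/3)
obs 3: x=0 → posterior Dirichlet(11/2, 4/3, 10/3)
obs 4: x=1 → posterior Dirichlet(11/2, 7/3, 10/3)
obs 5: x=2 → posterior Dirichlet(11/2, 7/3, 13/3)
obs 6: x=1 → posterior Dirichlet(11/2, 10/3, 13/3)

k = 2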